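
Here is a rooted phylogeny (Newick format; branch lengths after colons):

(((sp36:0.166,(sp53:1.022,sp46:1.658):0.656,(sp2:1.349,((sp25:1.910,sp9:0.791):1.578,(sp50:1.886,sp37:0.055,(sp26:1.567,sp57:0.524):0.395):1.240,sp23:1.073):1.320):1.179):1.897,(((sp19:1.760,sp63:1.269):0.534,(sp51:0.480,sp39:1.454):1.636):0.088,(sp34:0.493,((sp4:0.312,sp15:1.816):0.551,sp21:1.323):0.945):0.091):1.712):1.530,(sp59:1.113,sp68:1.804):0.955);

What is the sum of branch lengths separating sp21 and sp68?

The path runs sp21 → … → MRCA → … → sp68; the MRCA is the root of the tree.
Branch lengths along that path: 1.323 + 0.945 + 0.091 + 1.712 + 1.530 + 0.955 + 1.804 = 8.360.

8.360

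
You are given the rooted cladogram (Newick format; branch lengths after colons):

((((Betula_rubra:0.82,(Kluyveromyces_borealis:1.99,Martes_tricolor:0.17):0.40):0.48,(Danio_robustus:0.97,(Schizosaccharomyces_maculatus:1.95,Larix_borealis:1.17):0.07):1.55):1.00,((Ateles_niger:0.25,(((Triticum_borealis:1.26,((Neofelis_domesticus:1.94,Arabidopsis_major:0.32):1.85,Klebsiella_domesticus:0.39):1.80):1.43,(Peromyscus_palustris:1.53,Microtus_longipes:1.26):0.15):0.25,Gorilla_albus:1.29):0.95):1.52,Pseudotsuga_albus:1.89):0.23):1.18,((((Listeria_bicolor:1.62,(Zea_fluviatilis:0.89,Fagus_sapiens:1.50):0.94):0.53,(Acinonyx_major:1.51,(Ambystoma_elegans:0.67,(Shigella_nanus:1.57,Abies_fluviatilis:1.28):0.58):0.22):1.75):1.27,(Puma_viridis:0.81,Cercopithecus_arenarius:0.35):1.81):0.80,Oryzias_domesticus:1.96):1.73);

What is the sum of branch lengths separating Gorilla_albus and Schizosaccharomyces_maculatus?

The path runs Gorilla_albus → … → MRCA → … → Schizosaccharomyces_maculatus; the MRCA is the node subtending (((Betula_rubra,(Kluyveromyces_borealis,Martes_tricolor)),(Danio_robustus,(Schizosaccharomyces_maculatus,Larix_borealis))),((Ateles_niger,(((Triticum_borealis,((Neofelis_domesticus,Arabidopsis_major),Klebsiella_domesticus)),(Peromyscus_palustris,Microtus_longipes)),Gorilla_albus)),Pseudotsuga_albus)).
Branch lengths along that path: 1.29 + 0.95 + 1.52 + 0.23 + 1.00 + 1.55 + 0.07 + 1.95 = 8.56.

8.56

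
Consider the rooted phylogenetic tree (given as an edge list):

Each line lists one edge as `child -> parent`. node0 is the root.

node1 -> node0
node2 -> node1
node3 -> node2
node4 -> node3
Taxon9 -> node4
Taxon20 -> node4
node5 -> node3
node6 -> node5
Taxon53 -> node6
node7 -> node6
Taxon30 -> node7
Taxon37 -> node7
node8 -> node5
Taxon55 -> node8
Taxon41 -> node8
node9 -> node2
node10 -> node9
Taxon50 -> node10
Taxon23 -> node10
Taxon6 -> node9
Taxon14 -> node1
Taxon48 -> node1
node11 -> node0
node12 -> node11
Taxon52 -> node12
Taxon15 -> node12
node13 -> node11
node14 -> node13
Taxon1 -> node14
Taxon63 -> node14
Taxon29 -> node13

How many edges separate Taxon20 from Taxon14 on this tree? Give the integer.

The MRCA of Taxon20 and Taxon14 is the node subtending ((((Taxon9,Taxon20),((Taxon53,(Taxon30,Taxon37)),(Taxon55,Taxon41))),((Taxon50,Taxon23),Taxon6)),Taxon14,Taxon48).
From Taxon20 up to that node: 4 branches. From Taxon14 up to the same node: 1 branch. Total: 4 + 1 = 5.

5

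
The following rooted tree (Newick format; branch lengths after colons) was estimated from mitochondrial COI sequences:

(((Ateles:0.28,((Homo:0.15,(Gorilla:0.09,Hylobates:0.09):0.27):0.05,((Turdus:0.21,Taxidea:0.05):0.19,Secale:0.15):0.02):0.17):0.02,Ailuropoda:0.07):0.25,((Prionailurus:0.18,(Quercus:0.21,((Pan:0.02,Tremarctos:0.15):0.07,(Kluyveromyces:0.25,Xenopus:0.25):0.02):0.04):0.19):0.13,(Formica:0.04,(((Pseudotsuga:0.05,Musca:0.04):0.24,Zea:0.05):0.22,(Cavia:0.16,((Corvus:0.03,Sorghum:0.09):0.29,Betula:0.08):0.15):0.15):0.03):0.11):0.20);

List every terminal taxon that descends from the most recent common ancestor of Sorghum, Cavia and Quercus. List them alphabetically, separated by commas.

Betula, Cavia, Corvus, Formica, Kluyveromyces, Musca, Pan, Prionailurus, Pseudotsuga, Quercus, Sorghum, Tremarctos, Xenopus, Zea

Tracing Sorghum: it sits inside (Corvus,Sorghum).
Tracing Cavia: it sits inside (Cavia,((Corvus,Sorghum),Betula)).
Tracing Quercus: it sits inside (Quercus,((Pan,Tremarctos),(Kluyveromyces,Xenopus))).
The smallest clade enclosing all 3 is ((Prionailurus,(Quercus,((Pan,Tremarctos),(Kluyveromyces,Xenopus)))),(Formica,(((Pseudotsuga,Musca),Zea),(Cavia,((Corvus,Sorghum),Betula))))); the answer is its 14 terminal taxa in alphabetical order.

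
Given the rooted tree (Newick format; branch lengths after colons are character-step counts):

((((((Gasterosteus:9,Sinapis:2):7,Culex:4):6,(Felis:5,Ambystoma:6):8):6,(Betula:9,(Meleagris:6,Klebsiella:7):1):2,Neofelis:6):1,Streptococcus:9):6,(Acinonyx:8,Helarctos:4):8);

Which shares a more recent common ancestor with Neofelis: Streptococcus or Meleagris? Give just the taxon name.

Meleagris

The MRCA of Neofelis and Meleagris subtends ((((Gasterosteus,Sinapis),Culex),(Felis,Ambystoma)),(Betula,(Meleagris,Klebsiella)),Neofelis) (9 taxa).
The MRCA of Neofelis and Streptococcus subtends (((((Gasterosteus,Sinapis),Culex),(Felis,Ambystoma)),(Betula,(Meleagris,Klebsiella)),Neofelis),Streptococcus) (10 taxa).
The first is nested inside the second, so Neofelis shares a more recent common ancestor with Meleagris.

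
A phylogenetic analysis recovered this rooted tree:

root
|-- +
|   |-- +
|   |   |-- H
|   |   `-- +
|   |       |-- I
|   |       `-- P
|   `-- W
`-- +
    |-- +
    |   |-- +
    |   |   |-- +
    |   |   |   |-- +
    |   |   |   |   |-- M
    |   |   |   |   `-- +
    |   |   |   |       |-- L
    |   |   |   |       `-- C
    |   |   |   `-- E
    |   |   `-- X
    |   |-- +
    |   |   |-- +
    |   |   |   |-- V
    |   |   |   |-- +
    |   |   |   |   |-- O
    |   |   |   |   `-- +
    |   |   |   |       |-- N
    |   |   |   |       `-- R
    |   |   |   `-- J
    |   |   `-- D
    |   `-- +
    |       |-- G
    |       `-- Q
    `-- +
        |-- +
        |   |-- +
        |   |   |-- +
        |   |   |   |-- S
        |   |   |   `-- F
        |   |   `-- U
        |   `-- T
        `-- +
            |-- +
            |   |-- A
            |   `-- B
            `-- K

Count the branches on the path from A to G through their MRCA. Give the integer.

7

The MRCA of A and G is the node subtending (((((M,(L,C)),E),X),((V,(O,(N,R)),J),D),(G,Q)),((((S,F),U),T),((A,B),K))).
From A up to that node: 4 branches. From G up to the same node: 3 branches. Total: 4 + 3 = 7.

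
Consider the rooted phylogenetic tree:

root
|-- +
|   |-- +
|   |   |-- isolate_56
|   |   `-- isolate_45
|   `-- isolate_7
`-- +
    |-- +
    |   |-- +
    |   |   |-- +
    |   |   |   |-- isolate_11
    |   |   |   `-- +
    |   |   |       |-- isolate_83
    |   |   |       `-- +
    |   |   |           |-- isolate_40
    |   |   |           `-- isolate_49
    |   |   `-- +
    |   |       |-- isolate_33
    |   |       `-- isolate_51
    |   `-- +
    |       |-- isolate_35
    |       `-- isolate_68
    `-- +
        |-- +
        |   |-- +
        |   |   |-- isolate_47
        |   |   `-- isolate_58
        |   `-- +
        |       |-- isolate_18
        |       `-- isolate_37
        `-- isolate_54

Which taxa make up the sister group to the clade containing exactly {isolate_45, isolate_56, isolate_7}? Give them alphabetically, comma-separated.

isolate_11, isolate_18, isolate_33, isolate_35, isolate_37, isolate_40, isolate_47, isolate_49, isolate_51, isolate_54, isolate_58, isolate_68, isolate_83

The clade containing exactly {isolate_45, isolate_56, isolate_7} attaches directly to the root of the tree.
The other lineage descending from that same node — the sister group — is ((((isolate_11,(isolate_83,(isolate_40,isolate_49))),(isolate_33,isolate_51)),(isolate_35,isolate_68)),(((isolate_47,isolate_58),(isolate_18,isolate_37)),isolate_54)); its 13 tips in alphabetical order are the answer.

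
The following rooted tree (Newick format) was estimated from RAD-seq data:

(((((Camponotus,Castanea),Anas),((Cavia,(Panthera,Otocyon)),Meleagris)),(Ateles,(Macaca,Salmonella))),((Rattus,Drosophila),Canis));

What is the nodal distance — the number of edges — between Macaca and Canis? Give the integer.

6

The MRCA of Macaca and Canis is the root of the tree.
From Macaca up to that node: 4 branches. From Canis up to the same node: 2 branches. Total: 4 + 2 = 6.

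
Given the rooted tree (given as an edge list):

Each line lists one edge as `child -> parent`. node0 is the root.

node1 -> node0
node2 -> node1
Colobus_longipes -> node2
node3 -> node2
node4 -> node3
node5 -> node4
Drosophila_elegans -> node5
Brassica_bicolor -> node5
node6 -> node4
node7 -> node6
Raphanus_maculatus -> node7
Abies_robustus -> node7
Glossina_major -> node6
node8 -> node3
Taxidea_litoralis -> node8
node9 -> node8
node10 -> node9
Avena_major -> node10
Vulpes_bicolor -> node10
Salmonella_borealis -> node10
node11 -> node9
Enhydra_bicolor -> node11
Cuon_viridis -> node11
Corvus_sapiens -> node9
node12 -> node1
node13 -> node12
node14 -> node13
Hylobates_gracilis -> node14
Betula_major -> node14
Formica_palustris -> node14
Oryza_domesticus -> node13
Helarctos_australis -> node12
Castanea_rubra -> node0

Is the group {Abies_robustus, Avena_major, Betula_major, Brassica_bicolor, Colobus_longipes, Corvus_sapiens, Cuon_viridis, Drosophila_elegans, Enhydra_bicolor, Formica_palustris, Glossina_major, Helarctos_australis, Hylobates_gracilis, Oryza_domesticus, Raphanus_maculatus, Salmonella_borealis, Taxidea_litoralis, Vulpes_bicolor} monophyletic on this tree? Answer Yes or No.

Yes

The most recent common ancestor of these taxa subtends ((Colobus_longipes,(((Drosophila_elegans,Brassica_bicolor),((Raphanus_maculatus,Abies_robustus),Glossina_major)),(Taxidea_litoralis,((Avena_major,Vulpes_bicolor,Salmonella_borealis),(Enhydra_bicolor,Cuon_viridis),Corvus_sapiens)))),(((Hylobates_gracilis,Betula_major,Formica_palustris),Oryza_domesticus),Helarctos_australis)).
That clade has exactly 18 tips — every listed taxon and nothing else — so the group is monophyletic.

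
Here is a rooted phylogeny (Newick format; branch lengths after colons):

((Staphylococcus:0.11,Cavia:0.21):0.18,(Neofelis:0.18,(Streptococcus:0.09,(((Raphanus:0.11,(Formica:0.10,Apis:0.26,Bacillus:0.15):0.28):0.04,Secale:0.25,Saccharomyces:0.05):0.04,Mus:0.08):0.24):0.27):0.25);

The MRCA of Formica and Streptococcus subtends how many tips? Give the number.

8

The MRCA of Formica and Streptococcus is the node subtending (Streptococcus,(((Raphanus,(Formica,Apis,Bacillus)),Secale,Saccharomyces),Mus)).
That clade contains 8 terminal taxa: Apis, Bacillus, Formica, Mus, Raphanus, Saccharomyces, Secale, Streptococcus.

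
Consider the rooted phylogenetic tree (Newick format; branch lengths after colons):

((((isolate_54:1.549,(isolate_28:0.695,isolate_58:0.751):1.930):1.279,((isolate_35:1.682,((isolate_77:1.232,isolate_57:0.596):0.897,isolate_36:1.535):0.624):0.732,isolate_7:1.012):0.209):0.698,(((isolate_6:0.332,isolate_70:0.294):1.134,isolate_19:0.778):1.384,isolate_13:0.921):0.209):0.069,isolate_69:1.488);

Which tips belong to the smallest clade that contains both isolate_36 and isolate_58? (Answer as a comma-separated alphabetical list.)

isolate_28, isolate_35, isolate_36, isolate_54, isolate_57, isolate_58, isolate_7, isolate_77

Tracing isolate_36: it sits inside ((isolate_77,isolate_57),isolate_36).
Tracing isolate_58: it sits inside (isolate_28,isolate_58).
The smallest clade enclosing both is ((isolate_54,(isolate_28,isolate_58)),((isolate_35,((isolate_77,isolate_57),isolate_36)),isolate_7)); the answer is its 8 terminal taxa in alphabetical order.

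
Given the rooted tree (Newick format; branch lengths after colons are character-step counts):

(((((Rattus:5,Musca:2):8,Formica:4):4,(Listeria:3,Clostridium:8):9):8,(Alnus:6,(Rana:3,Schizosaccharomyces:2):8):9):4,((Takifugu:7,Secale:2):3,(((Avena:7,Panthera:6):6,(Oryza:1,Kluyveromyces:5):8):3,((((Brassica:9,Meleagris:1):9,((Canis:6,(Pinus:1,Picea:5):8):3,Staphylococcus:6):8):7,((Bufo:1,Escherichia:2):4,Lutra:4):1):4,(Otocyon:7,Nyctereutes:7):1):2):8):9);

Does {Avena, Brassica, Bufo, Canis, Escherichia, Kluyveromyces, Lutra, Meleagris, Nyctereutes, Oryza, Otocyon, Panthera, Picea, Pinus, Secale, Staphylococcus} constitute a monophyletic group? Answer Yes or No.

No

The MRCA of the listed taxa subtends ((Takifugu,Secale),(((Avena,Panthera),(Oryza,Kluyveromyces)),((((Brassica,Meleagris),((Canis,(Pinus,Picea)),Staphylococcus)),((Bufo,Escherichia),Lutra)),(Otocyon,Nyctereutes)))).
That clade also contains Takifugu, which is not in the proposed group, so the group is not monophyletic.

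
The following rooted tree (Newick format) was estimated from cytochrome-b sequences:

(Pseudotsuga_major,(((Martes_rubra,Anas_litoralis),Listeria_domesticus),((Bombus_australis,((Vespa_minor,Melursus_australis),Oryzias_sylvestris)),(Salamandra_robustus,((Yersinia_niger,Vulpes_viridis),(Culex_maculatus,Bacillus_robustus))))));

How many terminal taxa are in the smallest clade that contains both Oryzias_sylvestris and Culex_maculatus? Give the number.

9

The MRCA of Oryzias_sylvestris and Culex_maculatus is the node subtending ((Bombus_australis,((Vespa_minor,Melursus_australis),Oryzias_sylvestris)),(Salamandra_robustus,((Yersinia_niger,Vulpes_viridis),(Culex_maculatus,Bacillus_robustus)))).
That clade contains 9 terminal taxa: Bacillus_robustus, Bombus_australis, Culex_maculatus, Melursus_australis, Oryzias_sylvestris, Salamandra_robustus, Vespa_minor, Vulpes_viridis, Yersinia_niger.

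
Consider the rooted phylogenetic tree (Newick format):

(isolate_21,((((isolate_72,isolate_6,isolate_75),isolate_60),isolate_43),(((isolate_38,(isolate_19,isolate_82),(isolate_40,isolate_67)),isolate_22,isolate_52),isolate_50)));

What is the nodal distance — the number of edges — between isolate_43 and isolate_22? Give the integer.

The MRCA of isolate_43 and isolate_22 is the node subtending ((((isolate_72,isolate_6,isolate_75),isolate_60),isolate_43),(((isolate_38,(isolate_19,isolate_82),(isolate_40,isolate_67)),isolate_22,isolate_52),isolate_50)).
From isolate_43 up to that node: 2 branches. From isolate_22 up to the same node: 3 branches. Total: 2 + 3 = 5.

5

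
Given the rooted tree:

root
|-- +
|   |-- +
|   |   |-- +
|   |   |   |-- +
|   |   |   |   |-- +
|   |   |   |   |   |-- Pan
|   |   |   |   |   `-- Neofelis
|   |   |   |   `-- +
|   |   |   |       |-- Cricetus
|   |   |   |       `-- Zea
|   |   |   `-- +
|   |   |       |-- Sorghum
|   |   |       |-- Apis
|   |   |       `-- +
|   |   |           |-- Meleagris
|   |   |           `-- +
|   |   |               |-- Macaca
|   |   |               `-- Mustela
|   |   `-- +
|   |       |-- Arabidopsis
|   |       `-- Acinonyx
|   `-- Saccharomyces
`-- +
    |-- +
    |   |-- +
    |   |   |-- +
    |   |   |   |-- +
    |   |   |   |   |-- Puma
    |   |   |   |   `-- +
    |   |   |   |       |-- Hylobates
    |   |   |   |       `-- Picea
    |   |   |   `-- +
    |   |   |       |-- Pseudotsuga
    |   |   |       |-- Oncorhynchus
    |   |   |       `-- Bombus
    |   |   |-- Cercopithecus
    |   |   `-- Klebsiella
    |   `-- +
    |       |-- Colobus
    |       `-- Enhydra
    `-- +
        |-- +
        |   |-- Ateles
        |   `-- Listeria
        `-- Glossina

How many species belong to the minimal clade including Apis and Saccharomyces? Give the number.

12

The MRCA of Apis and Saccharomyces is the node subtending (((((Pan,Neofelis),(Cricetus,Zea)),(Sorghum,Apis,(Meleagris,(Macaca,Mustela)))),(Arabidopsis,Acinonyx)),Saccharomyces).
That clade contains 12 terminal taxa: Acinonyx, Apis, Arabidopsis, Cricetus, Macaca, Meleagris, Mustela, Neofelis, Pan, Saccharomyces, Sorghum, Zea.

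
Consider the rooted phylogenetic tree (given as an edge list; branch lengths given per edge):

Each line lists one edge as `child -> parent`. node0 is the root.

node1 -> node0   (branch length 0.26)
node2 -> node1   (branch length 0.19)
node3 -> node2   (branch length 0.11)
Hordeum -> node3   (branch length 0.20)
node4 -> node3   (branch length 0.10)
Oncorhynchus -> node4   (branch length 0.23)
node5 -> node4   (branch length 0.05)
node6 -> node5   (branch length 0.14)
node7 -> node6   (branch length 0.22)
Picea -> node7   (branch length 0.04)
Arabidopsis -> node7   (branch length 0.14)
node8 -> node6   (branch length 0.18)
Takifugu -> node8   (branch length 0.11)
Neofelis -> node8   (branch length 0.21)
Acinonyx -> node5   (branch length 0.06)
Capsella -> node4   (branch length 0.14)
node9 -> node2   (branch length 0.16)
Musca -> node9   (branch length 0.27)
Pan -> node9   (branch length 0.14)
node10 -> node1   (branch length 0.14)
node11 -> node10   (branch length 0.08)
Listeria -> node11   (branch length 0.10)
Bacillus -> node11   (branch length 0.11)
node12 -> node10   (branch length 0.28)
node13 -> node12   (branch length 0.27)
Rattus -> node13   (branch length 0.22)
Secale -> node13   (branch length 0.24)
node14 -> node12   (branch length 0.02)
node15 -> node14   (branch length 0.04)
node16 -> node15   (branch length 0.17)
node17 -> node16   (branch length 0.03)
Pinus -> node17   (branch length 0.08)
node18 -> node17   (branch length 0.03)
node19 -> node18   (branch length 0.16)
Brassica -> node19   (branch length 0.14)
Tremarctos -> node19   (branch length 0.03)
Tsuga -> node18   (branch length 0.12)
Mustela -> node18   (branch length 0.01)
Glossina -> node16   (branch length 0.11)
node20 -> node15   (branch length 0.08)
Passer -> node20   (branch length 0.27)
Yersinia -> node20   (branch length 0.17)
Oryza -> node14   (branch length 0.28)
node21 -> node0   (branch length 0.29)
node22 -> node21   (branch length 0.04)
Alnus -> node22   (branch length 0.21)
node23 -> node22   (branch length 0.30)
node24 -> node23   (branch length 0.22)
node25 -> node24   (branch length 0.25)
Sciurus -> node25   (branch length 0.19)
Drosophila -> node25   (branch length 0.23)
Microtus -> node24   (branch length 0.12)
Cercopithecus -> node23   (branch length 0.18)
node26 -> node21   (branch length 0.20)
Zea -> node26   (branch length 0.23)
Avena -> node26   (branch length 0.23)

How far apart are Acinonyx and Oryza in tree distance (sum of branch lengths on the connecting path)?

1.23

The path runs Acinonyx → … → MRCA → … → Oryza; the MRCA is the node subtending (((Hordeum,(Oncorhynchus,(((Picea,Arabidopsis),(Takifugu,Neofelis)),Acinonyx),Capsella)),(Musca,Pan)),((Listeria,Bacillus),((Rattus,Secale),((((Pinus,((Brassica,Tremarctos),Tsuga,Mustela)),Glossina),(Passer,Yersinia)),Oryza)))).
Branch lengths along that path: 0.06 + 0.05 + 0.10 + 0.11 + 0.19 + 0.14 + 0.28 + 0.02 + 0.28 = 1.23.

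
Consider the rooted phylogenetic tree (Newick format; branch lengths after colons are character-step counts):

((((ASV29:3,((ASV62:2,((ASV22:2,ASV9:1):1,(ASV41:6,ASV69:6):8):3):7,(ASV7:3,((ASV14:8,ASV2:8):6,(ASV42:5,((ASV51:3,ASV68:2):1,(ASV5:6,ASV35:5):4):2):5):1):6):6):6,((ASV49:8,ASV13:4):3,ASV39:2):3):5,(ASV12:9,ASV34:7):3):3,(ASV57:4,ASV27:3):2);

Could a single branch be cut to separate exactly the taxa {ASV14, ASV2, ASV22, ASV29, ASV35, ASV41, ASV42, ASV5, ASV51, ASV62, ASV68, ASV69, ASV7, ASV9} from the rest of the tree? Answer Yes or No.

Yes

The most recent common ancestor of these taxa subtends (ASV29,((ASV62,((ASV22,ASV9),(ASV41,ASV69))),(ASV7,((ASV14,ASV2),(ASV42,((ASV51,ASV68),(ASV5,ASV35))))))).
That clade has exactly 14 tips — every listed taxon and nothing else — so the group is monophyletic.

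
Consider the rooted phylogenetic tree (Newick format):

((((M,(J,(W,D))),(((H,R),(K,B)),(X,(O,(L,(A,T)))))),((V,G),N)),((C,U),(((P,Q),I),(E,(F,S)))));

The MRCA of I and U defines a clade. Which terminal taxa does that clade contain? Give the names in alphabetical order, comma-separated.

Tracing I: it sits inside ((P,Q),I).
Tracing U: it sits inside (C,U).
The smallest clade enclosing both is ((C,U),(((P,Q),I),(E,(F,S)))); the answer is its 8 terminal taxa in alphabetical order.

C, E, F, I, P, Q, S, U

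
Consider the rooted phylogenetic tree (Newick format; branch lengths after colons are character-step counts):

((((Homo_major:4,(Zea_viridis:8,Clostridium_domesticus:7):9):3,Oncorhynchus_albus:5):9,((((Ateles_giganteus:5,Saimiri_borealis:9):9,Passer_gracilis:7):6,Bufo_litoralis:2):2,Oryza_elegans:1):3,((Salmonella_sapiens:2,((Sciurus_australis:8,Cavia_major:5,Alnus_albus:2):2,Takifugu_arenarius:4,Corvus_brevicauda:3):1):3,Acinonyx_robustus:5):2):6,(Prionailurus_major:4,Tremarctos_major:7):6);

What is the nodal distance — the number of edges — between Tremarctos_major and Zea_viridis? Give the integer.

7

The MRCA of Tremarctos_major and Zea_viridis is the root of the tree.
From Tremarctos_major up to that node: 2 branches. From Zea_viridis up to the same node: 5 branches. Total: 2 + 5 = 7.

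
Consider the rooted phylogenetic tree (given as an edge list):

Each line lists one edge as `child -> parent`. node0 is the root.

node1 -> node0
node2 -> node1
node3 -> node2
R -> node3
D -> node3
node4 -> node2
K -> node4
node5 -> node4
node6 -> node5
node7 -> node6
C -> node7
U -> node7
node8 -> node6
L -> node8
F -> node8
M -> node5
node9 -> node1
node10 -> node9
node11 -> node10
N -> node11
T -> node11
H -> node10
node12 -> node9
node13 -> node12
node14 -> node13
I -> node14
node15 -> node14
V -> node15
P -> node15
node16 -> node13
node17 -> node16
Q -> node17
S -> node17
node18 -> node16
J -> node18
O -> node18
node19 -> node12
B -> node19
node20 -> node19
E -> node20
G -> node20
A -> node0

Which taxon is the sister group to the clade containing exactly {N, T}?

H

The clade containing exactly {N, T} attaches to the tree at the node subtending ((N,T),H).
The other lineage descending from that same node — the sister group — is the single tip H.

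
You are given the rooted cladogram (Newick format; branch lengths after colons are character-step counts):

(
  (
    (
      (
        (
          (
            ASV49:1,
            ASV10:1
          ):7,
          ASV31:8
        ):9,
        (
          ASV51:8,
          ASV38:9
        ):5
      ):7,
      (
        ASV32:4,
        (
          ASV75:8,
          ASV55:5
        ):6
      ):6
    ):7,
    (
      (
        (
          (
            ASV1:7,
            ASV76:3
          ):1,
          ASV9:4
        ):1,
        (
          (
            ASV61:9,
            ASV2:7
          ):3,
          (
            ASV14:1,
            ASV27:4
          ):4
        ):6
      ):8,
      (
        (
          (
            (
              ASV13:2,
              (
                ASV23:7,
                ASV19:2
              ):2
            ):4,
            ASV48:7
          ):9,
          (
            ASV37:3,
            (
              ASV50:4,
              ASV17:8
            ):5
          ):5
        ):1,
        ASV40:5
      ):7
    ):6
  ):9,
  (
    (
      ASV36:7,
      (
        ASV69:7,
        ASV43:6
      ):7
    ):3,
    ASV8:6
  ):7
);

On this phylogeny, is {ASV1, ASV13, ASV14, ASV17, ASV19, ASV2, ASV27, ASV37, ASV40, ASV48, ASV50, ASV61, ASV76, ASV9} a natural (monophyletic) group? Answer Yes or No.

The MRCA of the listed taxa subtends ((((ASV1,ASV76),ASV9),((ASV61,ASV2),(ASV14,ASV27))),((((ASV13,(ASV23,ASV19)),ASV48),(ASV37,(ASV50,ASV17))),ASV40)).
That clade also contains ASV23, which is not in the proposed group, so the group is not monophyletic.

No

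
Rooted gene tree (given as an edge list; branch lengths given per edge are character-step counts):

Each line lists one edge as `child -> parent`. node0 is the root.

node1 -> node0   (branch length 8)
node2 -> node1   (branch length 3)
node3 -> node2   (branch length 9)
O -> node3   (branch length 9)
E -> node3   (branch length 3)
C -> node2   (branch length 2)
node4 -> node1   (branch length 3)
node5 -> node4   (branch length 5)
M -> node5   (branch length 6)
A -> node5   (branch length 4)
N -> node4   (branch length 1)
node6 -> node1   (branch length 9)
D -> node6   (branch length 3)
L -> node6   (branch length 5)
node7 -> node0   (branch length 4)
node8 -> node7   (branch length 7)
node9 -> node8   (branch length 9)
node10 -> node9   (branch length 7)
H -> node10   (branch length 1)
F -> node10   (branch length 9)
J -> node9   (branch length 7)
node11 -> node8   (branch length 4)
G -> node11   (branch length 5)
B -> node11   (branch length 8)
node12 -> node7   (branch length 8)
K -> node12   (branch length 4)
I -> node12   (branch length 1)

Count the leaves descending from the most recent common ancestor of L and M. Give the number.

The MRCA of L and M is the node subtending (((O,E),C),((M,A),N),(D,L)).
That clade contains 8 terminal taxa: A, C, D, E, L, M, N, O.

8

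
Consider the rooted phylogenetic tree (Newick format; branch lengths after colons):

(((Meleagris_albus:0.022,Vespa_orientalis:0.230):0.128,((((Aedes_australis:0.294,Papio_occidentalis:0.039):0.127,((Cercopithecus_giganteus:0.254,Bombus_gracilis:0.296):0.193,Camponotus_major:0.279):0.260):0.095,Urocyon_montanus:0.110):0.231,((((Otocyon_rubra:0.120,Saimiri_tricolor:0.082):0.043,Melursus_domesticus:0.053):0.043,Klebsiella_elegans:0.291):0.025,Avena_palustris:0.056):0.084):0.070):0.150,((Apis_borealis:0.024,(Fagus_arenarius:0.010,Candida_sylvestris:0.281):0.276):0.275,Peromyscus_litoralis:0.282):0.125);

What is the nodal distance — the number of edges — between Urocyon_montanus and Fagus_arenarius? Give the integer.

The MRCA of Urocyon_montanus and Fagus_arenarius is the root of the tree.
From Urocyon_montanus up to that node: 4 branches. From Fagus_arenarius up to the same node: 4 branches. Total: 4 + 4 = 8.

8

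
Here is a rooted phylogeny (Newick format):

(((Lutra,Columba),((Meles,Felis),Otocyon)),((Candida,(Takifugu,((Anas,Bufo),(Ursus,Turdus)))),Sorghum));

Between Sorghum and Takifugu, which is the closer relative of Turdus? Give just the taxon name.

Takifugu

The MRCA of Turdus and Takifugu subtends (Takifugu,((Anas,Bufo),(Ursus,Turdus))) (5 taxa).
The MRCA of Turdus and Sorghum subtends ((Candida,(Takifugu,((Anas,Bufo),(Ursus,Turdus)))),Sorghum) (7 taxa).
The first is nested inside the second, so Turdus shares a more recent common ancestor with Takifugu.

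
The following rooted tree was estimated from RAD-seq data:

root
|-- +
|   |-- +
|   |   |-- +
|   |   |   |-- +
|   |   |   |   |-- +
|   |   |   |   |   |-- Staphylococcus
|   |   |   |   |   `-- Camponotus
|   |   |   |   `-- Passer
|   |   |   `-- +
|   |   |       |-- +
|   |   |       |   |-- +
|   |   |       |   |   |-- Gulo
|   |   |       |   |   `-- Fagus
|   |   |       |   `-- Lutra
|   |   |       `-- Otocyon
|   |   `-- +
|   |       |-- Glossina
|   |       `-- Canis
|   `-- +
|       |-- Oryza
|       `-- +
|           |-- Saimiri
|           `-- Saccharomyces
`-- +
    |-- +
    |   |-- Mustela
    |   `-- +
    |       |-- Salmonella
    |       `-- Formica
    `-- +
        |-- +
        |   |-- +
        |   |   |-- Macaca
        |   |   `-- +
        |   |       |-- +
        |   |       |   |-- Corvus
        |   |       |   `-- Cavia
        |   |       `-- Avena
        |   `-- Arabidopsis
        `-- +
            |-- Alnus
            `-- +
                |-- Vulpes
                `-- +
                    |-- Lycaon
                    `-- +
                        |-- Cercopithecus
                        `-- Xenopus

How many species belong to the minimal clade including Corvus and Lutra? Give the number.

25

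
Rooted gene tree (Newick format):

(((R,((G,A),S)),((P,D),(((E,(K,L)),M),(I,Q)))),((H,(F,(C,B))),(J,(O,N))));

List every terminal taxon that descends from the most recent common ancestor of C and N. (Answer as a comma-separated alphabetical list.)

B, C, F, H, J, N, O

Tracing C: it sits inside (C,B).
Tracing N: it sits inside (O,N).
The smallest clade enclosing both is ((H,(F,(C,B))),(J,(O,N))); the answer is its 7 terminal taxa in alphabetical order.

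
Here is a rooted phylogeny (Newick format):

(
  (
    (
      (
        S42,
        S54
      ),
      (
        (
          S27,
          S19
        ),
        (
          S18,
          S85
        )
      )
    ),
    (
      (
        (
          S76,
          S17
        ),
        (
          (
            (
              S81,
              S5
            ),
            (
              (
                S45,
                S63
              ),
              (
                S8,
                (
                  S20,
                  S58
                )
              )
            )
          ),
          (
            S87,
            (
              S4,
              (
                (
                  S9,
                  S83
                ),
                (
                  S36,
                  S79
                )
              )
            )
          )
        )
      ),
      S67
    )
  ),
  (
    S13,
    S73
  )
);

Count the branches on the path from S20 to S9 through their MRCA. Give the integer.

The MRCA of S20 and S9 is the node subtending (((S81,S5),((S45,S63),(S8,(S20,S58)))),(S87,(S4,((S9,S83),(S36,S79))))).
From S20 up to that node: 5 branches. From S9 up to the same node: 5 branches. Total: 5 + 5 = 10.

10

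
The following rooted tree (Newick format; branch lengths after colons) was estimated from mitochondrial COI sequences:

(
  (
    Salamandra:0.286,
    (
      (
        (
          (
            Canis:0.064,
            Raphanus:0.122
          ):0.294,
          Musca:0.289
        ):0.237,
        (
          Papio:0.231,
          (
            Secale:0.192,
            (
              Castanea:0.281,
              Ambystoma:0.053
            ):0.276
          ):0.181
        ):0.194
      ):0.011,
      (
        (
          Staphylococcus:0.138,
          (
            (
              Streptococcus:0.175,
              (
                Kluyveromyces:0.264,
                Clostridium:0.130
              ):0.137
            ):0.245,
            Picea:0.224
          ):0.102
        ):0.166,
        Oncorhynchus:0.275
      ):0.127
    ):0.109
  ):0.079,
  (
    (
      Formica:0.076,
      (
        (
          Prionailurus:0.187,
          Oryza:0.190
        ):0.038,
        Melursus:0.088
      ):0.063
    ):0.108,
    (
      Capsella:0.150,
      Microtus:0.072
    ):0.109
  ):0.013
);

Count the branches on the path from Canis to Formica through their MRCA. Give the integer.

The MRCA of Canis and Formica is the root of the tree.
From Canis up to that node: 6 branches. From Formica up to the same node: 3 branches. Total: 6 + 3 = 9.

9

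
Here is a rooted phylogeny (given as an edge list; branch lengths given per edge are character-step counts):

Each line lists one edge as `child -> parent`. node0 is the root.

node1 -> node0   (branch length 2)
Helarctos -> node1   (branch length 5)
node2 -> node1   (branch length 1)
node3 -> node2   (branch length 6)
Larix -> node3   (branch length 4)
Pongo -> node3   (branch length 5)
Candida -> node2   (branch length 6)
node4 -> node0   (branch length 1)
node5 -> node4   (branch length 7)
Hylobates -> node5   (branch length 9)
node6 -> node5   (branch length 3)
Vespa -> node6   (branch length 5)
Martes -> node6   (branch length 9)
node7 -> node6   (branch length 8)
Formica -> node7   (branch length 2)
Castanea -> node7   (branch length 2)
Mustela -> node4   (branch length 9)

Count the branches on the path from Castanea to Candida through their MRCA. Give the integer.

8

The MRCA of Castanea and Candida is the root of the tree.
From Castanea up to that node: 5 branches. From Candida up to the same node: 3 branches. Total: 5 + 3 = 8.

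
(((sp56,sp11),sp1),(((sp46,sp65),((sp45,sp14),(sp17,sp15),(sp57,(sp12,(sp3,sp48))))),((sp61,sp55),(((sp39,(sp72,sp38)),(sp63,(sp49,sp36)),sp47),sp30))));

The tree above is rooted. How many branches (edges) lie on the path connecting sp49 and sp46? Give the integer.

9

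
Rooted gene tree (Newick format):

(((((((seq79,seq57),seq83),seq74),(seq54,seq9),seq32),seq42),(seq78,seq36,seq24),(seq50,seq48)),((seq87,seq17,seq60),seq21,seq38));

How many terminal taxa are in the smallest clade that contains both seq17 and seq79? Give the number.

18

The MRCA of seq17 and seq79 is the root, so the clade is the entire tree.
That clade contains 18 terminal taxa: seq17, seq21, seq24, seq32, seq36, seq38, seq42, seq48, seq50, seq54, seq57, seq60, seq74, seq78, seq79, seq83, seq87, seq9.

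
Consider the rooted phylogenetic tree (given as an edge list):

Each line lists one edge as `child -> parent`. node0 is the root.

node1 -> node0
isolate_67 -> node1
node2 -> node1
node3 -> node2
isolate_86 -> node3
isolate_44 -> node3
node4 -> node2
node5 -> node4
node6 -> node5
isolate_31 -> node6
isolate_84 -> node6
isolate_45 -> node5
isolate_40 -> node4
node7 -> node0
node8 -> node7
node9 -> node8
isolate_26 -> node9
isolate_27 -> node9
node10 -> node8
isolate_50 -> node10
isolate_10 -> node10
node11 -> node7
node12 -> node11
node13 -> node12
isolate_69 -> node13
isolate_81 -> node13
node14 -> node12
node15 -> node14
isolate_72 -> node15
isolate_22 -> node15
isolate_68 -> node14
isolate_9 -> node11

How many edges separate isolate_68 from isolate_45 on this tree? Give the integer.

The MRCA of isolate_68 and isolate_45 is the root of the tree.
From isolate_68 up to that node: 5 branches. From isolate_45 up to the same node: 5 branches. Total: 5 + 5 = 10.

10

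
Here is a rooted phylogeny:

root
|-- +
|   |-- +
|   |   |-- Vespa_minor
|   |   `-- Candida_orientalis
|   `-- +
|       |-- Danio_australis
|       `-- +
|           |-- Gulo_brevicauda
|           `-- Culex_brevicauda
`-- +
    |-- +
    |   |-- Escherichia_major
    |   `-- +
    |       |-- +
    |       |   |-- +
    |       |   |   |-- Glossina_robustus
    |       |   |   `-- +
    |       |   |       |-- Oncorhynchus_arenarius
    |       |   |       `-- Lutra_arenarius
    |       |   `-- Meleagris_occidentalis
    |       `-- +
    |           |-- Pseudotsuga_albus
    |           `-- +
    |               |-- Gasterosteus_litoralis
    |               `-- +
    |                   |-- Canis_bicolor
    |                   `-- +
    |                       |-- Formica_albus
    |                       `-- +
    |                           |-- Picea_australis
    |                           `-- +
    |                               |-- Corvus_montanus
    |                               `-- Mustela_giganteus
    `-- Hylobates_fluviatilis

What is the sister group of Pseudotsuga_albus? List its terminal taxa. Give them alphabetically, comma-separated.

Canis_bicolor, Corvus_montanus, Formica_albus, Gasterosteus_litoralis, Mustela_giganteus, Picea_australis

Pseudotsuga_albus attaches to the tree at the node subtending (Pseudotsuga_albus,(Gasterosteus_litoralis,(Canis_bicolor,(Formica_albus,(Picea_australis,(Corvus_montanus,Mustela_giganteus)))))).
The other lineage descending from that same node — the sister group — is (Gasterosteus_litoralis,(Canis_bicolor,(Formica_albus,(Picea_australis,(Corvus_montanus,Mustela_giganteus))))); its 6 tips in alphabetical order are the answer.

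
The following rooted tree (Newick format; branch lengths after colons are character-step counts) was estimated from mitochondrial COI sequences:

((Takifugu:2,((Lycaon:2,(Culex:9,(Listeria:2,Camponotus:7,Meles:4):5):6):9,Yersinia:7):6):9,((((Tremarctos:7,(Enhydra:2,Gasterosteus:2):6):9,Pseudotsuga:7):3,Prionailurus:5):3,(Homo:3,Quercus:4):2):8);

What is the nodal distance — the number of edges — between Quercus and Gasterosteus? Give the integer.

7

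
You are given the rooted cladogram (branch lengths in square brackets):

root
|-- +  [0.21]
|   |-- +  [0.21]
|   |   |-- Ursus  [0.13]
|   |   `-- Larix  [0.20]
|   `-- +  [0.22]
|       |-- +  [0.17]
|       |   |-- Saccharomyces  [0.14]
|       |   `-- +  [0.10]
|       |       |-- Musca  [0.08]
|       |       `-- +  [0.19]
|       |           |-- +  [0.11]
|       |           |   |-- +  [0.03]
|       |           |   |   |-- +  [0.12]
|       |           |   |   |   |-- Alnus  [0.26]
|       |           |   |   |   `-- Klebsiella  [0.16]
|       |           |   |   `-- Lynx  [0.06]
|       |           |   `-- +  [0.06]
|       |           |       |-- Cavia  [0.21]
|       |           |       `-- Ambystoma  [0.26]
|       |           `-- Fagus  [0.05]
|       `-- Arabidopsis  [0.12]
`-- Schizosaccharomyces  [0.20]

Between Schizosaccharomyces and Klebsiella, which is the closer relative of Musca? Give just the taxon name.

Klebsiella

The MRCA of Musca and Klebsiella subtends (Musca,((((Alnus,Klebsiella),Lynx),(Cavia,Ambystoma)),Fagus)) (7 taxa).
The MRCA of Musca and Schizosaccharomyces is the root, subtending the entire tree (12 taxa).
The first is nested inside the second, so Musca shares a more recent common ancestor with Klebsiella.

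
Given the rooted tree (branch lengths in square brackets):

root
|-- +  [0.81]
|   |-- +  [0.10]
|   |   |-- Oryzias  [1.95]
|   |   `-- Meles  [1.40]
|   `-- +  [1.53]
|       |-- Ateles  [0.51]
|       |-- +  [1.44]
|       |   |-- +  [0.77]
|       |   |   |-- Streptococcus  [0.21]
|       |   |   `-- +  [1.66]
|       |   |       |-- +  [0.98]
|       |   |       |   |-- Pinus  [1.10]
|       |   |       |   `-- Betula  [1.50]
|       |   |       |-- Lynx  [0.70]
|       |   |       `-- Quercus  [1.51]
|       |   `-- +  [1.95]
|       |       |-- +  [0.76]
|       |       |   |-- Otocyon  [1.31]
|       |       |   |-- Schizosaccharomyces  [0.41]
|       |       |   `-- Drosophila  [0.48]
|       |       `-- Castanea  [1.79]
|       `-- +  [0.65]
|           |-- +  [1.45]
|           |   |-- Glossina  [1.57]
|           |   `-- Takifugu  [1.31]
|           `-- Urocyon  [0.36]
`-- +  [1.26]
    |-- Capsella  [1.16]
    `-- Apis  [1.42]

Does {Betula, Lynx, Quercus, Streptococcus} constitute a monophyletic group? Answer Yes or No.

The MRCA of the listed taxa subtends (Streptococcus,((Pinus,Betula),Lynx,Quercus)).
That clade also contains Pinus, which is not in the proposed group, so the group is not monophyletic.

No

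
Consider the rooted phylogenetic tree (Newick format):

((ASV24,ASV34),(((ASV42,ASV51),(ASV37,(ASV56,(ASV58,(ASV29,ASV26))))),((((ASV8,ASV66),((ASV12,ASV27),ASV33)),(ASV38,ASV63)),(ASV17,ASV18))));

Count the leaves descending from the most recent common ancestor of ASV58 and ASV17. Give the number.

The MRCA of ASV58 and ASV17 is the node subtending (((ASV42,ASV51),(ASV37,(ASV56,(ASV58,(ASV29,ASV26))))),((((ASV8,ASV66),((ASV12,ASV27),ASV33)),(ASV38,ASV63)),(ASV17,ASV18))).
That clade contains 16 terminal taxa: ASV12, ASV17, ASV18, ASV26, ASV27, ASV29, ASV33, ASV37, ASV38, ASV42, ASV51, ASV56, ASV58, ASV63, ASV66, ASV8.

16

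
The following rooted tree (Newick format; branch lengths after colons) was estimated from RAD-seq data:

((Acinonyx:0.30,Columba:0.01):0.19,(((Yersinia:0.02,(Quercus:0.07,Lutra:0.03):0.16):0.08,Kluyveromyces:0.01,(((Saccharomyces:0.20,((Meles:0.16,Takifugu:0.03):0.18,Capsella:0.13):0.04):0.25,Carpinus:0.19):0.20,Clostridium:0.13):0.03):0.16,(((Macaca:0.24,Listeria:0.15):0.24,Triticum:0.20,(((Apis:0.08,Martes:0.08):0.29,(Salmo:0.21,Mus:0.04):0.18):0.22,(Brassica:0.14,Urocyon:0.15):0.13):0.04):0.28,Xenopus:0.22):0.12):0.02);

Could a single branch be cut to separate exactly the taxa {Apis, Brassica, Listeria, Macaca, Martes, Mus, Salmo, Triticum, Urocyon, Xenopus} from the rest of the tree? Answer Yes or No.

Yes

The most recent common ancestor of these taxa subtends (((Macaca,Listeria),Triticum,(((Apis,Martes),(Salmo,Mus)),(Brassica,Urocyon))),Xenopus).
That clade has exactly 10 tips — every listed taxon and nothing else — so the group is monophyletic.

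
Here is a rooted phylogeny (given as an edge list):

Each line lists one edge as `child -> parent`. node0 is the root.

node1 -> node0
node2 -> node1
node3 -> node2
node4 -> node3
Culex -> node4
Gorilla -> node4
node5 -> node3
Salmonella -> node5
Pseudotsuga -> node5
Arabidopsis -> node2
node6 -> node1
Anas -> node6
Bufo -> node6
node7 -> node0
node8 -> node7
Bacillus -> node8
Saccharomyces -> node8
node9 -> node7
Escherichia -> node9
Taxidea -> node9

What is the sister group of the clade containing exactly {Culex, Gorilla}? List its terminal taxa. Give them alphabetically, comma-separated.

The clade containing exactly {Culex, Gorilla} attaches to the tree at the node subtending ((Culex,Gorilla),(Salmonella,Pseudotsuga)).
The other lineage descending from that same node — the sister group — is (Salmonella,Pseudotsuga); its 2 tips in alphabetical order are the answer.

Pseudotsuga, Salmonella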